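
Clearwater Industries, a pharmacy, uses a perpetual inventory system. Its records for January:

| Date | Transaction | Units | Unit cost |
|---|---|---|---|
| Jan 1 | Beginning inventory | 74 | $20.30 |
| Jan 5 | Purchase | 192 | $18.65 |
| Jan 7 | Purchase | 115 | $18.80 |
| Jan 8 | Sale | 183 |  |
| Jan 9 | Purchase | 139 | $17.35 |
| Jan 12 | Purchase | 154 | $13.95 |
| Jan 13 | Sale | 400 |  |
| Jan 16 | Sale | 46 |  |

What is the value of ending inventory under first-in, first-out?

Ending inventory = $627.75

Jan 8, 183 sold [FIFO — oldest first]: 74 @ $20.30 + 109 @ $18.65 = $3,535.05
Jan 13, 400 sold [FIFO — oldest first]: 83 @ $18.65 + 115 @ $18.80 + 139 @ $17.35 + 63 @ $13.95 = $7,000.45
Jan 16, 46 sold [FIFO — oldest first]: 46 @ $13.95 = $641.70
Total COGS = $3,535.05 + $7,000.45 + $641.70 = $11,177.20
Ending inventory: 45 @ $13.95 = $627.75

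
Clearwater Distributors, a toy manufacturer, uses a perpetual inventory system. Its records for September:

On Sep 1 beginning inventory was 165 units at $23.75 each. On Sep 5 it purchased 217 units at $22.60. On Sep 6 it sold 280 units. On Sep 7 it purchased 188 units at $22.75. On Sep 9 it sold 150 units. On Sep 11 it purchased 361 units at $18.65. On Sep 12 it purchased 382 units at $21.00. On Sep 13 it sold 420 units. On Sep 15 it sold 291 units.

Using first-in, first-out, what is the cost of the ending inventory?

Sep 6, 280 sold [FIFO — oldest first]: 165 @ $23.75 + 115 @ $22.60 = $6,517.75
Sep 9, 150 sold [FIFO — oldest first]: 102 @ $22.60 + 48 @ $22.75 = $3,397.20
Sep 13, 420 sold [FIFO — oldest first]: 140 @ $22.75 + 280 @ $18.65 = $8,407.00
Sep 15, 291 sold [FIFO — oldest first]: 81 @ $18.65 + 210 @ $21.00 = $5,920.65
Total COGS = $6,517.75 + $3,397.20 + $8,407.00 + $5,920.65 = $24,242.60
Ending inventory: 172 @ $21.00 = $3,612.00

Ending inventory = $3,612.00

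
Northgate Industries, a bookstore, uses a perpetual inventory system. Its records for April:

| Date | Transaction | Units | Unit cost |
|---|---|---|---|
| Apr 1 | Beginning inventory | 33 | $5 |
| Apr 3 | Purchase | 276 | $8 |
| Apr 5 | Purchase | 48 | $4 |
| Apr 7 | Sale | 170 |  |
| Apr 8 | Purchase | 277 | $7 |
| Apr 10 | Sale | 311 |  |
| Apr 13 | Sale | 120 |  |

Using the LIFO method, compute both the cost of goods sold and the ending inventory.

COGS = $4,339; ending inventory = $165

Apr 7, 170 sold [LIFO — newest first]: 48 @ $4 + 122 @ $8 = $1,168
Apr 10, 311 sold [LIFO — newest first]: 277 @ $7 + 34 @ $8 = $2,211
Apr 13, 120 sold [LIFO — newest first]: 120 @ $8 = $960
Total COGS = $1,168 + $2,211 + $960 = $4,339
Ending inventory: 33 @ $5 = $165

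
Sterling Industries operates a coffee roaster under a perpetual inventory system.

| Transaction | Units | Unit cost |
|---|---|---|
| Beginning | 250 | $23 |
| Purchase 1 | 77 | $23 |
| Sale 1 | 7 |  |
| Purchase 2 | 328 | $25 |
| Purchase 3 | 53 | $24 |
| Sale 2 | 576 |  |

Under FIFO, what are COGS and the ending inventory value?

Sale 1 (7) [FIFO — oldest first]: 7 @ $23 = $161
Sale 2 (576) [FIFO — oldest first]: 243 @ $23 + 77 @ $23 + 256 @ $25 = $13,760
Total COGS = $161 + $13,760 = $13,921
Ending inventory: 72 @ $25 + 53 @ $24 = $3,072

COGS = $13,921; ending inventory = $3,072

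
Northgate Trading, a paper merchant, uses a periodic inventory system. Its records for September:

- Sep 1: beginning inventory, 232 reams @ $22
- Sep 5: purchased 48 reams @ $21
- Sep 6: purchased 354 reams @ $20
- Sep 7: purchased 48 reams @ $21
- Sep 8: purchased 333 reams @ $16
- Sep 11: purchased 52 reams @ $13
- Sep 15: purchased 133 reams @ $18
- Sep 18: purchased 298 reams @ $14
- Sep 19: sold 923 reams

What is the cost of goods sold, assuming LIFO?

COGS = $14,758

Sep 19, 923 sold [LIFO — newest first]: 298 @ $14 + 133 @ $18 + 52 @ $13 + 333 @ $16 + 48 @ $21 + 59 @ $20 = $14,758
Ending inventory: 232 @ $22 + 48 @ $21 + 295 @ $20 = $12,012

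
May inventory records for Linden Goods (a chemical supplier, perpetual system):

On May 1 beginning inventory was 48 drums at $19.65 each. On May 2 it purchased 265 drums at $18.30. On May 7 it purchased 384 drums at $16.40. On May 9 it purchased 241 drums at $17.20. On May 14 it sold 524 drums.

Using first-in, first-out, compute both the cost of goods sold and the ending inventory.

May 14, 524 sold [FIFO — oldest first]: 48 @ $19.65 + 265 @ $18.30 + 211 @ $16.40 = $9,253.10
Ending inventory: 173 @ $16.40 + 241 @ $17.20 = $6,982.40

COGS = $9,253.10; ending inventory = $6,982.40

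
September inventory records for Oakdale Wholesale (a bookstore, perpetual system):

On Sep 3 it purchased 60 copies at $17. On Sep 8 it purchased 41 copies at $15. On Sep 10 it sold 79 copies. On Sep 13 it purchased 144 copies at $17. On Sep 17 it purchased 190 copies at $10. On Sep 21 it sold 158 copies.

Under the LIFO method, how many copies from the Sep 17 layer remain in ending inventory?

Sep 10, 79 sold [LIFO — newest first]: 41 @ $15 + 38 @ $17 = $1,261
Sep 21, 158 sold [LIFO — newest first]: 158 @ $10 = $1,580
Total COGS = $1,261 + $1,580 = $2,841
Ending inventory: 22 @ $17 + 144 @ $17 + 32 @ $10 = $3,142
Check: goods available $5,983 = COGS $2,841 + ending $3,142

32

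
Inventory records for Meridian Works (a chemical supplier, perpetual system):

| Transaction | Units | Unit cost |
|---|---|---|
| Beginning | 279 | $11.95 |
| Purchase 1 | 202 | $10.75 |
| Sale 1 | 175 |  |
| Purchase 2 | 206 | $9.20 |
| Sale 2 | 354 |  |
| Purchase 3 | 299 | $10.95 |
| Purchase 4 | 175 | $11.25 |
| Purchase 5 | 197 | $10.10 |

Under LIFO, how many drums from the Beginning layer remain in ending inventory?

158

Sale 1 (175) [LIFO — newest first]: 175 @ $10.75 = $1,881.25
Sale 2 (354) [LIFO — newest first]: 206 @ $9.20 + 27 @ $10.75 + 121 @ $11.95 = $3,631.40
Total COGS = $1,881.25 + $3,631.40 = $5,512.65
Ending inventory: 158 @ $11.95 + 299 @ $10.95 + 175 @ $11.25 + 197 @ $10.10 = $9,120.60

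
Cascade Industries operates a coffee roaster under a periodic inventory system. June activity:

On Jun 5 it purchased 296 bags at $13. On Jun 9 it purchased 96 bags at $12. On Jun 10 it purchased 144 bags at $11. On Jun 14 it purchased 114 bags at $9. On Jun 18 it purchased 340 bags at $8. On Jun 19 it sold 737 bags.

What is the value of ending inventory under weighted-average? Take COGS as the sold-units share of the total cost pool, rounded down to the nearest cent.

Ending inventory = $2,639.89

Jun 19, sell 737: 737/990 × $10,330.00 → $7,690.11
Ending inventory (cost pool remaining) = $2,639.89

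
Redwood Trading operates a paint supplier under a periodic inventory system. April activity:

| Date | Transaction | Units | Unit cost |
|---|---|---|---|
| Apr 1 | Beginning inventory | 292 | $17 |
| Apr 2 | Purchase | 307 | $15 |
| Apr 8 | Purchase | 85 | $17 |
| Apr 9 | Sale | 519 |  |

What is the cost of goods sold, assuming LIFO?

COGS = $8,209

Apr 9, 519 sold [LIFO — newest first]: 85 @ $17 + 307 @ $15 + 127 @ $17 = $8,209
Ending inventory: 165 @ $17 = $2,805
Check: goods available $11,014 = COGS $8,209 + ending $2,805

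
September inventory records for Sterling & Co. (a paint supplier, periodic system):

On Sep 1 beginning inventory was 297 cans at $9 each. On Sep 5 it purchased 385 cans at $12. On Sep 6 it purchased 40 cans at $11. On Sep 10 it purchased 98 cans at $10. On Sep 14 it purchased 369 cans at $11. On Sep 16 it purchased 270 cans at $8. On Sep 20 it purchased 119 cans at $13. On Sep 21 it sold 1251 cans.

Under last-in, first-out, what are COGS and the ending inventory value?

COGS = $13,446; ending inventory = $3,033

Sep 21, 1251 sold [LIFO — newest first]: 119 @ $13 + 270 @ $8 + 369 @ $11 + 98 @ $10 + 40 @ $11 + 355 @ $12 = $13,446
Ending inventory: 297 @ $9 + 30 @ $12 = $3,033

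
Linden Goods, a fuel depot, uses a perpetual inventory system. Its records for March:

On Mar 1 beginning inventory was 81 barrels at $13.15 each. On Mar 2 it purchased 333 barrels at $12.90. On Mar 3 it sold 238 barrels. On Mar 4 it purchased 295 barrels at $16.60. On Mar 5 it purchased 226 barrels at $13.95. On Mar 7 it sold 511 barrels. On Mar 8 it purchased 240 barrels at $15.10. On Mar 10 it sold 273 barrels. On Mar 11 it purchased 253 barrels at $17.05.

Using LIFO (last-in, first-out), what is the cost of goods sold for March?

Mar 3, 238 sold [LIFO — newest first]: 238 @ $12.90 = $3,070.20
Mar 7, 511 sold [LIFO — newest first]: 226 @ $13.95 + 285 @ $16.60 = $7,883.70
Mar 10, 273 sold [LIFO — newest first]: 240 @ $15.10 + 10 @ $16.60 + 23 @ $12.90 = $4,086.70
Total COGS = $3,070.20 + $7,883.70 + $4,086.70 = $15,040.60
Ending inventory: 81 @ $13.15 + 72 @ $12.90 + 253 @ $17.05 = $6,307.60
Check: goods available $21,348.20 = COGS $15,040.60 + ending $6,307.60

COGS = $15,040.60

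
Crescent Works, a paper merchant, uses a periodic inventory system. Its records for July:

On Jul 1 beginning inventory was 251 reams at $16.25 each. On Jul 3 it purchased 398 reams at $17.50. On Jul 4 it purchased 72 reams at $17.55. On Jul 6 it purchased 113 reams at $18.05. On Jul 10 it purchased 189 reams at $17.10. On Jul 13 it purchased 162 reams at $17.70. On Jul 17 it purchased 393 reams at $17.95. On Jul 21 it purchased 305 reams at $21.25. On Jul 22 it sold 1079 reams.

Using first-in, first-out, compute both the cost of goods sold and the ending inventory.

Jul 22, 1079 sold [FIFO — oldest first]: 251 @ $16.25 + 398 @ $17.50 + 72 @ $17.55 + 113 @ $18.05 + 189 @ $17.10 + 56 @ $17.70 = $18,570.10
Ending inventory: 106 @ $17.70 + 393 @ $17.95 + 305 @ $21.25 = $15,411.80
Check: goods available $33,981.90 = COGS $18,570.10 + ending $15,411.80

COGS = $18,570.10; ending inventory = $15,411.80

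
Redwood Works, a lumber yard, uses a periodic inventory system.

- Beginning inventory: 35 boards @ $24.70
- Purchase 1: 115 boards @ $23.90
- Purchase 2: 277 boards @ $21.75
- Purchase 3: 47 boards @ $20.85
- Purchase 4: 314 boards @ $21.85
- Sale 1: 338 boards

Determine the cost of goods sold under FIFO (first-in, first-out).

COGS = $7,702.00

Sale 1 (338) [FIFO — oldest first]: 35 @ $24.70 + 115 @ $23.90 + 188 @ $21.75 = $7,702.00
Ending inventory: 89 @ $21.75 + 47 @ $20.85 + 314 @ $21.85 = $9,776.60
Check: goods available $17,478.60 = COGS $7,702.00 + ending $9,776.60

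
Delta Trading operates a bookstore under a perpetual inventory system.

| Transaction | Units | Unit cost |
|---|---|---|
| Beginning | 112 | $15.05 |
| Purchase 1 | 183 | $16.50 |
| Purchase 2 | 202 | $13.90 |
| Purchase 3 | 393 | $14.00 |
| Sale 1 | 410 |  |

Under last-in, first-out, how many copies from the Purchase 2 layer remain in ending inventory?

Sale 1 (410) [LIFO — newest first]: 393 @ $14.00 + 17 @ $13.90 = $5,738.30
Ending inventory: 112 @ $15.05 + 183 @ $16.50 + 185 @ $13.90 = $7,276.60
Check: goods available $13,014.90 = COGS $5,738.30 + ending $7,276.60

185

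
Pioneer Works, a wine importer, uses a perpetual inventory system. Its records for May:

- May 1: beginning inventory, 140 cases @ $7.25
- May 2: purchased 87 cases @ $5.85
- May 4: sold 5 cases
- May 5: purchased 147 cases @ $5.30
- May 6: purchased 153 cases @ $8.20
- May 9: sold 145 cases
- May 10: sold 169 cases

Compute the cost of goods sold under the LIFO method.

COGS = $2,144.85

May 4, 5 sold [LIFO — newest first]: 5 @ $5.85 = $29.25
May 9, 145 sold [LIFO — newest first]: 145 @ $8.20 = $1,189.00
May 10, 169 sold [LIFO — newest first]: 8 @ $8.20 + 147 @ $5.30 + 14 @ $5.85 = $926.60
Total COGS = $29.25 + $1,189.00 + $926.60 = $2,144.85
Ending inventory: 140 @ $7.25 + 68 @ $5.85 = $1,412.80
Check: goods available $3,557.65 = COGS $2,144.85 + ending $1,412.80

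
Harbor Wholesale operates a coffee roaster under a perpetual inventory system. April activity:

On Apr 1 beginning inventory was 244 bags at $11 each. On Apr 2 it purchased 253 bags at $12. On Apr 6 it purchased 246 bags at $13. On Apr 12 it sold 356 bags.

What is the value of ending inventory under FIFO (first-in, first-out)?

Ending inventory = $4,890

Apr 12, 356 sold [FIFO — oldest first]: 244 @ $11 + 112 @ $12 = $4,028
Ending inventory: 141 @ $12 + 246 @ $13 = $4,890
Check: goods available $8,918 = COGS $4,028 + ending $4,890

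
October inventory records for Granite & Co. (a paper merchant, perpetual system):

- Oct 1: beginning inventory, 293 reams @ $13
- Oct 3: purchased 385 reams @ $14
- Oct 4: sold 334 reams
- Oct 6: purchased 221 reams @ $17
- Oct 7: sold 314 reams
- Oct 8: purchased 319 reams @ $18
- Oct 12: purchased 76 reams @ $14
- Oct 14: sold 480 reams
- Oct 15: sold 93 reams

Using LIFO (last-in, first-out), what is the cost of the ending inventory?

Ending inventory = $949

Oct 4, 334 sold [LIFO — newest first]: 334 @ $14 = $4,676
Oct 7, 314 sold [LIFO — newest first]: 221 @ $17 + 51 @ $14 + 42 @ $13 = $5,017
Oct 14, 480 sold [LIFO — newest first]: 76 @ $14 + 319 @ $18 + 85 @ $13 = $7,911
Oct 15, 93 sold [LIFO — newest first]: 93 @ $13 = $1,209
Total COGS = $4,676 + $5,017 + $7,911 + $1,209 = $18,813
Ending inventory: 73 @ $13 = $949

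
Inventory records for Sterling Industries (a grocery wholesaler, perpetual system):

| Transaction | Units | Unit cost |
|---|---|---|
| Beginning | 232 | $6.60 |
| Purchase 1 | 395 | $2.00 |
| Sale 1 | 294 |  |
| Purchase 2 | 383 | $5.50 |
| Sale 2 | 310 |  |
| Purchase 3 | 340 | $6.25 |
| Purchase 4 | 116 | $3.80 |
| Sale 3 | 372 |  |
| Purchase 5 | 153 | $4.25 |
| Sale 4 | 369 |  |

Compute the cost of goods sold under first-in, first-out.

Sale 1 (294) [FIFO — oldest first]: 232 @ $6.60 + 62 @ $2.00 = $1,655.20
Sale 2 (310) [FIFO — oldest first]: 310 @ $2.00 = $620.00
Sale 3 (372) [FIFO — oldest first]: 23 @ $2.00 + 349 @ $5.50 = $1,965.50
Sale 4 (369) [FIFO — oldest first]: 34 @ $5.50 + 335 @ $6.25 = $2,280.75
Total COGS = $1,655.20 + $620.00 + $1,965.50 + $2,280.75 = $6,521.45
Ending inventory: 5 @ $6.25 + 116 @ $3.80 + 153 @ $4.25 = $1,122.30
Check: goods available $7,643.75 = COGS $6,521.45 + ending $1,122.30

COGS = $6,521.45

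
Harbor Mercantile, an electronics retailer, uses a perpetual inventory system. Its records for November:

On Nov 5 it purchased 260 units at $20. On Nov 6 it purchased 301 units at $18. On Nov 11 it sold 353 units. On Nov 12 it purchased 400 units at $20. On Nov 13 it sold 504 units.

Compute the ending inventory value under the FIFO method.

Nov 11, 353 sold [FIFO — oldest first]: 260 @ $20 + 93 @ $18 = $6,874
Nov 13, 504 sold [FIFO — oldest first]: 208 @ $18 + 296 @ $20 = $9,664
Total COGS = $6,874 + $9,664 = $16,538
Ending inventory: 104 @ $20 = $2,080

Ending inventory = $2,080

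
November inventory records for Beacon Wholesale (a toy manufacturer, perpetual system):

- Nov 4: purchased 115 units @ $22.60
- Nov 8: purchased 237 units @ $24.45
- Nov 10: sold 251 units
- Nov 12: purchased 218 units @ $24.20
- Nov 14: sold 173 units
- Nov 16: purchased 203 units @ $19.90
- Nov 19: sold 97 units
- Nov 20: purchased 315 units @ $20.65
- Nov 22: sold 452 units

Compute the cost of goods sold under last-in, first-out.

COGS = $21,592.30

Nov 10, 251 sold [LIFO — newest first]: 237 @ $24.45 + 14 @ $22.60 = $6,111.05
Nov 14, 173 sold [LIFO — newest first]: 173 @ $24.20 = $4,186.60
Nov 19, 97 sold [LIFO — newest first]: 97 @ $19.90 = $1,930.30
Nov 22, 452 sold [LIFO — newest first]: 315 @ $20.65 + 106 @ $19.90 + 31 @ $24.20 = $9,364.35
Total COGS = $6,111.05 + $4,186.60 + $1,930.30 + $9,364.35 = $21,592.30
Ending inventory: 101 @ $22.60 + 14 @ $24.20 = $2,621.40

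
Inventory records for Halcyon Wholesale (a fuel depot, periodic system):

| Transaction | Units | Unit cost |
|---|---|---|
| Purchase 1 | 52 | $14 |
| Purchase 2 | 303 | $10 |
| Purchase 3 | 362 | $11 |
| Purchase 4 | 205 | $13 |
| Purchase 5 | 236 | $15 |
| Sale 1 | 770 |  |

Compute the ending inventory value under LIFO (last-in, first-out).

Ending inventory = $4,121

Sale 1 (770) [LIFO — newest first]: 236 @ $15 + 205 @ $13 + 329 @ $11 = $9,824
Ending inventory: 52 @ $14 + 303 @ $10 + 33 @ $11 = $4,121
Check: goods available $13,945 = COGS $9,824 + ending $4,121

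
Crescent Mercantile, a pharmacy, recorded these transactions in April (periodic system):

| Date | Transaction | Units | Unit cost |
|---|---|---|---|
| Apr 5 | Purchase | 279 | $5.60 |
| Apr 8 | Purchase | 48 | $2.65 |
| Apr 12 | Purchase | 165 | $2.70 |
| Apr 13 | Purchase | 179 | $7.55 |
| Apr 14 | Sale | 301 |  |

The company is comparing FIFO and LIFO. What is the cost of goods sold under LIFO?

COGS = $1,680.85

FIFO COGS: 279 @ $5.60 + 22 @ $2.65 = $1,620.70
LIFO COGS: 179 @ $7.55 + 122 @ $2.70 = $1,680.85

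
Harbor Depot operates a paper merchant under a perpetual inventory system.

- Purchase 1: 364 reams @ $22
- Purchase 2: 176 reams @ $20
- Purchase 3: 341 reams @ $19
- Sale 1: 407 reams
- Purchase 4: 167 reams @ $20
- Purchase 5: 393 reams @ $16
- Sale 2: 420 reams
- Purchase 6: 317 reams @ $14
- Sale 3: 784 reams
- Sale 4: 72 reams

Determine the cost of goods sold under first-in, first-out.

COGS = $31,023

Sale 1 (407) [FIFO — oldest first]: 364 @ $22 + 43 @ $20 = $8,868
Sale 2 (420) [FIFO — oldest first]: 133 @ $20 + 287 @ $19 = $8,113
Sale 3 (784) [FIFO — oldest first]: 54 @ $19 + 167 @ $20 + 393 @ $16 + 170 @ $14 = $13,034
Sale 4 (72) [FIFO — oldest first]: 72 @ $14 = $1,008
Total COGS = $8,868 + $8,113 + $13,034 + $1,008 = $31,023
Ending inventory: 75 @ $14 = $1,050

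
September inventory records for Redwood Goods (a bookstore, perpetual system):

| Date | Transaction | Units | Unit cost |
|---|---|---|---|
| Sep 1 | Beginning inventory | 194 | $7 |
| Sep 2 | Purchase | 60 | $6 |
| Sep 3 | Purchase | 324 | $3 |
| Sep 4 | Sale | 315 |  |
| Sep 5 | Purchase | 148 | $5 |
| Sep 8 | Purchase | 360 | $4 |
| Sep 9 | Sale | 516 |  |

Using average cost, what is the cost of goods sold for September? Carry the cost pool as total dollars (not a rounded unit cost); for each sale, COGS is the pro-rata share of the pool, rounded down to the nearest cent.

COGS = $3,744.16

After Sep 1: 194 on hand, pool $1,358.00 (≈ $7.0000 each)
After Sep 2: 254 on hand, pool $1,718.00 (≈ $6.7638 each)
After Sep 3: 578 on hand, pool $2,690.00 (≈ $4.6540 each)
Sep 4, sell 315: 315/578 × $2,690.00 → $1,466.00
After Sep 5: 411 on hand, pool $1,964.00 (≈ $4.7786 each)
After Sep 8: 771 on hand, pool $3,404.00 (≈ $4.4150 each)
Sep 9, sell 516: 516/771 × $3,404.00 → $2,278.16
Total COGS = $1,466.00 + $2,278.16 = $3,744.16
Ending inventory (cost pool remaining) = $1,125.84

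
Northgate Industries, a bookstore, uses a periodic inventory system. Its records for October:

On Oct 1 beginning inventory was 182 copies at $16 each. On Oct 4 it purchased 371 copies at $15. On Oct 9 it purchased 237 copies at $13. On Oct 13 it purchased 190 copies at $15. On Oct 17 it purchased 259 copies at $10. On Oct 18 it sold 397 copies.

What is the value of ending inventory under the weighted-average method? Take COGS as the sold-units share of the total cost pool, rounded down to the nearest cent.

Ending inventory = $11,551.51

Oct 18, sell 397: 397/1239 × $16,998.00 → $5,446.49
Ending inventory (cost pool remaining) = $11,551.51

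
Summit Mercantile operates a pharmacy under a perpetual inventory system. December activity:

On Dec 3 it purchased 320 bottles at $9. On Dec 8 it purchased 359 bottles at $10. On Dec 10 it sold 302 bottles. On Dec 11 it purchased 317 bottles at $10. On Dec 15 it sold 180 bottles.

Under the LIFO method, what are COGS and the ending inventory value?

Dec 10, 302 sold [LIFO — newest first]: 302 @ $10 = $3,020
Dec 15, 180 sold [LIFO — newest first]: 180 @ $10 = $1,800
Total COGS = $3,020 + $1,800 = $4,820
Ending inventory: 320 @ $9 + 57 @ $10 + 137 @ $10 = $4,820
Check: goods available $9,640 = COGS $4,820 + ending $4,820

COGS = $4,820; ending inventory = $4,820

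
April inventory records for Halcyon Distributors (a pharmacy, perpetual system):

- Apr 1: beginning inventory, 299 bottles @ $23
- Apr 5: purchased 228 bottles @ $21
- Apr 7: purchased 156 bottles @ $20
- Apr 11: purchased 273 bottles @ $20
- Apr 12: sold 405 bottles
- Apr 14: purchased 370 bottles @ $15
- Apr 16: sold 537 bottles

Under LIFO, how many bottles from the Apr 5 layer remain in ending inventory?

Apr 12, 405 sold [LIFO — newest first]: 273 @ $20 + 132 @ $20 = $8,100
Apr 16, 537 sold [LIFO — newest first]: 370 @ $15 + 24 @ $20 + 143 @ $21 = $9,033
Total COGS = $8,100 + $9,033 = $17,133
Ending inventory: 299 @ $23 + 85 @ $21 = $8,662
Check: goods available $25,795 = COGS $17,133 + ending $8,662

85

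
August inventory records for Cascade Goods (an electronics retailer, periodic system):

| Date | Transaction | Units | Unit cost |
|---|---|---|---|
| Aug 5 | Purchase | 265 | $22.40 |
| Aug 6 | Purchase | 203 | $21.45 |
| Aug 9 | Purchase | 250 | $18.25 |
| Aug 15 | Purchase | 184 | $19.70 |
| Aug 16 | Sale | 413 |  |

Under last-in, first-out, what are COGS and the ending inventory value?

Aug 16, 413 sold [LIFO — newest first]: 184 @ $19.70 + 229 @ $18.25 = $7,804.05
Ending inventory: 265 @ $22.40 + 203 @ $21.45 + 21 @ $18.25 = $10,673.60
Check: goods available $18,477.65 = COGS $7,804.05 + ending $10,673.60

COGS = $7,804.05; ending inventory = $10,673.60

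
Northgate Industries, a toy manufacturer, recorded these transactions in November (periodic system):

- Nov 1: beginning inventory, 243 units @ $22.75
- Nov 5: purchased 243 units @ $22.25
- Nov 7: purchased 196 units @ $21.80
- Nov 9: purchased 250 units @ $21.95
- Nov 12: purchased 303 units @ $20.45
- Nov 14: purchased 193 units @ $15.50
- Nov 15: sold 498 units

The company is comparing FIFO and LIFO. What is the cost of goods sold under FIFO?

COGS = $11,196.60

FIFO COGS: 243 @ $22.75 + 243 @ $22.25 + 12 @ $21.80 = $11,196.60
LIFO COGS: 193 @ $15.50 + 303 @ $20.45 + 2 @ $21.95 = $9,231.75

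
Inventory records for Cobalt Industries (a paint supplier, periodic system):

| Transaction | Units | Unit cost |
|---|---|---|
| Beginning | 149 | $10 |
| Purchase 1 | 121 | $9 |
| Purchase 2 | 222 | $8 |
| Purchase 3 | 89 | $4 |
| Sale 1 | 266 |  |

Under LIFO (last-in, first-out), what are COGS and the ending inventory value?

Sale 1 (266) [LIFO — newest first]: 89 @ $4 + 177 @ $8 = $1,772
Ending inventory: 149 @ $10 + 121 @ $9 + 45 @ $8 = $2,939

COGS = $1,772; ending inventory = $2,939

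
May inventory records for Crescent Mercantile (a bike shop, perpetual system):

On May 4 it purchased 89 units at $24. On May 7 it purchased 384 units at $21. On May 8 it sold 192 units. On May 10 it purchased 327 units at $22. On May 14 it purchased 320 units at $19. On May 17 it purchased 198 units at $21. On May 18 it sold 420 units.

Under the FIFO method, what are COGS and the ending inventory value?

May 8, 192 sold [FIFO — oldest first]: 89 @ $24 + 103 @ $21 = $4,299
May 18, 420 sold [FIFO — oldest first]: 281 @ $21 + 139 @ $22 = $8,959
Total COGS = $4,299 + $8,959 = $13,258
Ending inventory: 188 @ $22 + 320 @ $19 + 198 @ $21 = $14,374

COGS = $13,258; ending inventory = $14,374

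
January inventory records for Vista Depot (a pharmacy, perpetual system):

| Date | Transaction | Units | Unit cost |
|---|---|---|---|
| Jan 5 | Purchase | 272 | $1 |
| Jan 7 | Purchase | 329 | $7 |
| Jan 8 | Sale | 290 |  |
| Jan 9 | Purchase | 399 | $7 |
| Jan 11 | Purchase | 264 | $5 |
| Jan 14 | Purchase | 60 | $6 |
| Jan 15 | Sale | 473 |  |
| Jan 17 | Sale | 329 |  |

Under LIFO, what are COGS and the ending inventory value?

COGS = $6,816; ending inventory = $232

Jan 8, 290 sold [LIFO — newest first]: 290 @ $7 = $2,030
Jan 15, 473 sold [LIFO — newest first]: 60 @ $6 + 264 @ $5 + 149 @ $7 = $2,723
Jan 17, 329 sold [LIFO — newest first]: 250 @ $7 + 39 @ $7 + 40 @ $1 = $2,063
Total COGS = $2,030 + $2,723 + $2,063 = $6,816
Ending inventory: 232 @ $1 = $232
Check: goods available $7,048 = COGS $6,816 + ending $232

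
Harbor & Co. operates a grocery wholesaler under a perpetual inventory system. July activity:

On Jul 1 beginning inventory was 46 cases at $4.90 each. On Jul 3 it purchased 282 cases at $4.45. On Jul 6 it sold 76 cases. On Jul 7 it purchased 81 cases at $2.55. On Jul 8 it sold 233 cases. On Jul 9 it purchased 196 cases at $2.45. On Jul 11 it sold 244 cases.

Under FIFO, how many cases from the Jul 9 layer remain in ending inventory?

Jul 6, 76 sold [FIFO — oldest first]: 46 @ $4.90 + 30 @ $4.45 = $358.90
Jul 8, 233 sold [FIFO — oldest first]: 233 @ $4.45 = $1,036.85
Jul 11, 244 sold [FIFO — oldest first]: 19 @ $4.45 + 81 @ $2.55 + 144 @ $2.45 = $643.90
Total COGS = $358.90 + $1,036.85 + $643.90 = $2,039.65
Ending inventory: 52 @ $2.45 = $127.40

52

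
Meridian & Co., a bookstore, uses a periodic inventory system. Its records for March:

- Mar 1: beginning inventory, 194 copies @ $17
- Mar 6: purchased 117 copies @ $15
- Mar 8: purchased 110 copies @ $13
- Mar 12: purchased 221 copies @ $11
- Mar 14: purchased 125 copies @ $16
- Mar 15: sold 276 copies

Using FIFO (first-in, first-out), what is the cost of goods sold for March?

COGS = $4,528

Mar 15, 276 sold [FIFO — oldest first]: 194 @ $17 + 82 @ $15 = $4,528
Ending inventory: 35 @ $15 + 110 @ $13 + 221 @ $11 + 125 @ $16 = $6,386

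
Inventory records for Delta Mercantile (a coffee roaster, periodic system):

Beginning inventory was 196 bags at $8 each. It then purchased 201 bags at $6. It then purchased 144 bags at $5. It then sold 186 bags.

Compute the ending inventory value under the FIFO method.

Sale 1 (186) [FIFO — oldest first]: 186 @ $8 = $1,488
Ending inventory: 10 @ $8 + 201 @ $6 + 144 @ $5 = $2,006

Ending inventory = $2,006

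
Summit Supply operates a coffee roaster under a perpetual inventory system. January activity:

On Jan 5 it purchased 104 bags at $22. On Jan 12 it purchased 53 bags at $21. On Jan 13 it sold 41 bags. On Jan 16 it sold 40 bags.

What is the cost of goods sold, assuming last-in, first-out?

Jan 13, 41 sold [LIFO — newest first]: 41 @ $21 = $861
Jan 16, 40 sold [LIFO — newest first]: 12 @ $21 + 28 @ $22 = $868
Total COGS = $861 + $868 = $1,729
Ending inventory: 76 @ $22 = $1,672

COGS = $1,729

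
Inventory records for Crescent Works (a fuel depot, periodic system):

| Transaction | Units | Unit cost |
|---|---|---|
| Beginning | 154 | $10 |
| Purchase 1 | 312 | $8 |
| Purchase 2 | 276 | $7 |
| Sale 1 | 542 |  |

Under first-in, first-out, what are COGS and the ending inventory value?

Sale 1 (542) [FIFO — oldest first]: 154 @ $10 + 312 @ $8 + 76 @ $7 = $4,568
Ending inventory: 200 @ $7 = $1,400

COGS = $4,568; ending inventory = $1,400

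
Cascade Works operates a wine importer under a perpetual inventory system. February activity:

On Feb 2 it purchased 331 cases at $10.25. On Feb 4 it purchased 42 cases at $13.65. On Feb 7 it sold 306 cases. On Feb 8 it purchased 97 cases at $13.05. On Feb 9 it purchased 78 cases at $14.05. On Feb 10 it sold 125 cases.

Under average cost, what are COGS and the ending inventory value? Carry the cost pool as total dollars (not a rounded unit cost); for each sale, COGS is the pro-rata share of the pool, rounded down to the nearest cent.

COGS = $4,841.53; ending inventory = $1,486.27

After Feb 2: 331 on hand, pool $3,392.75 (≈ $10.2500 each)
After Feb 4: 373 on hand, pool $3,966.05 (≈ $10.6328 each)
Feb 7, sell 306: 306/373 × $3,966.05 → $3,253.64
After Feb 8: 164 on hand, pool $1,978.26 (≈ $12.0626 each)
After Feb 9: 242 on hand, pool $3,074.16 (≈ $12.7031 each)
Feb 10, sell 125: 125/242 × $3,074.16 → $1,587.89
Total COGS = $3,253.64 + $1,587.89 = $4,841.53
Ending inventory (cost pool remaining) = $1,486.27
Check: goods available $6,327.80 = COGS $4,841.53 + ending $1,486.27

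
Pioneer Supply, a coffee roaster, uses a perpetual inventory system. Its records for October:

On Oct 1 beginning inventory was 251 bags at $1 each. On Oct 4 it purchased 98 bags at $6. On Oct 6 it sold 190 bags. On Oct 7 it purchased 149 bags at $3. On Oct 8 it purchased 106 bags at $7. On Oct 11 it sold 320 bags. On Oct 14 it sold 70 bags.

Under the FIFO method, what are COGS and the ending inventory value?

COGS = $1,860; ending inventory = $168

Oct 6, 190 sold [FIFO — oldest first]: 190 @ $1 = $190
Oct 11, 320 sold [FIFO — oldest first]: 61 @ $1 + 98 @ $6 + 149 @ $3 + 12 @ $7 = $1,180
Oct 14, 70 sold [FIFO — oldest first]: 70 @ $7 = $490
Total COGS = $190 + $1,180 + $490 = $1,860
Ending inventory: 24 @ $7 = $168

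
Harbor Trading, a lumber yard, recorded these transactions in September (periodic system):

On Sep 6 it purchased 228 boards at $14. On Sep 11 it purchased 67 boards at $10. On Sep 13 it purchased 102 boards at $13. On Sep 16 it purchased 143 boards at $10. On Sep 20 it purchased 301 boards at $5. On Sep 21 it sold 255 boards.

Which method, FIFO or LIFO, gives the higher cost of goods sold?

FIFO

FIFO COGS: 228 @ $14 + 27 @ $10 = $3,462
LIFO COGS: 255 @ $5 = $1,275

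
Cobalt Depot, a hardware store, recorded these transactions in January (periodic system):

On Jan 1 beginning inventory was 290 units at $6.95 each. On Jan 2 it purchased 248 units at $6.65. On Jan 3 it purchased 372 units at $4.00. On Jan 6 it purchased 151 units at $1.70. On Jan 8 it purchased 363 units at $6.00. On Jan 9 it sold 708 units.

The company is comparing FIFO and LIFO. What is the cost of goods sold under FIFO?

COGS = $4,344.70

FIFO COGS: 290 @ $6.95 + 248 @ $6.65 + 170 @ $4.00 = $4,344.70
LIFO COGS: 363 @ $6.00 + 151 @ $1.70 + 194 @ $4.00 = $3,210.70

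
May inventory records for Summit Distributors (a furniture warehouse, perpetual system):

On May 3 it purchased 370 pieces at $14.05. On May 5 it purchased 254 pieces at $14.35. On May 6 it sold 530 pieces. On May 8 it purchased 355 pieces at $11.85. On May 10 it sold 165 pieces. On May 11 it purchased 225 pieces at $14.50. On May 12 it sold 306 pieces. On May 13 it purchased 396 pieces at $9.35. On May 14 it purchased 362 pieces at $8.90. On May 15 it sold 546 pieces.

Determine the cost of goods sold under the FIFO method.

COGS = $19,519.70

May 6, 530 sold [FIFO — oldest first]: 370 @ $14.05 + 160 @ $14.35 = $7,494.50
May 10, 165 sold [FIFO — oldest first]: 94 @ $14.35 + 71 @ $11.85 = $2,190.25
May 12, 306 sold [FIFO — oldest first]: 284 @ $11.85 + 22 @ $14.50 = $3,684.40
May 15, 546 sold [FIFO — oldest first]: 203 @ $14.50 + 343 @ $9.35 = $6,150.55
Total COGS = $7,494.50 + $2,190.25 + $3,684.40 + $6,150.55 = $19,519.70
Ending inventory: 53 @ $9.35 + 362 @ $8.90 = $3,717.35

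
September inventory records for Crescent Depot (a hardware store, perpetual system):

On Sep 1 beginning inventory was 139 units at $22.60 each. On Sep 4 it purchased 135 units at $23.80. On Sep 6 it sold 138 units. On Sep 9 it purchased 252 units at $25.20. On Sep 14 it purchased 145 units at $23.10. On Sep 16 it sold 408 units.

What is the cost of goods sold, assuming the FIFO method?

Sep 6, 138 sold [FIFO — oldest first]: 138 @ $22.60 = $3,118.80
Sep 16, 408 sold [FIFO — oldest first]: 1 @ $22.60 + 135 @ $23.80 + 252 @ $25.20 + 20 @ $23.10 = $10,048.00
Total COGS = $3,118.80 + $10,048.00 = $13,166.80
Ending inventory: 125 @ $23.10 = $2,887.50
Check: goods available $16,054.30 = COGS $13,166.80 + ending $2,887.50

COGS = $13,166.80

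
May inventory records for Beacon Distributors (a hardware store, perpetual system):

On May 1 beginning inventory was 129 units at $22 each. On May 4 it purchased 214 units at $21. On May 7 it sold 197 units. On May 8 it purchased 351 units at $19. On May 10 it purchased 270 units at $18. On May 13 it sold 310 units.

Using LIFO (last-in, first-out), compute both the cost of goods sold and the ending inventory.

COGS = $9,757; ending inventory = $9,104

May 7, 197 sold [LIFO — newest first]: 197 @ $21 = $4,137
May 13, 310 sold [LIFO — newest first]: 270 @ $18 + 40 @ $19 = $5,620
Total COGS = $4,137 + $5,620 = $9,757
Ending inventory: 129 @ $22 + 17 @ $21 + 311 @ $19 = $9,104
Check: goods available $18,861 = COGS $9,757 + ending $9,104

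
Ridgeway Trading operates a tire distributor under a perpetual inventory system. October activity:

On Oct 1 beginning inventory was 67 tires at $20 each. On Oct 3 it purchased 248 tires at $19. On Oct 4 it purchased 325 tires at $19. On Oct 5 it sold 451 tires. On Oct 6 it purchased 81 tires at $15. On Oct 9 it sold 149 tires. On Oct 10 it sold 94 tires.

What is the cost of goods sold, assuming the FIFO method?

COGS = $13,037

Oct 5, 451 sold [FIFO — oldest first]: 67 @ $20 + 248 @ $19 + 136 @ $19 = $8,636
Oct 9, 149 sold [FIFO — oldest first]: 149 @ $19 = $2,831
Oct 10, 94 sold [FIFO — oldest first]: 40 @ $19 + 54 @ $15 = $1,570
Total COGS = $8,636 + $2,831 + $1,570 = $13,037
Ending inventory: 27 @ $15 = $405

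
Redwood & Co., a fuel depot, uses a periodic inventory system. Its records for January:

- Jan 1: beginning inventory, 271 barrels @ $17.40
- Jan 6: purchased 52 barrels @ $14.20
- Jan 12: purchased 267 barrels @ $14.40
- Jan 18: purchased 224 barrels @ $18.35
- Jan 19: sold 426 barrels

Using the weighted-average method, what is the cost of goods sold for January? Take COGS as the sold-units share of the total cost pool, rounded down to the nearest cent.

Jan 19, sell 426: 426/814 × $13,409.00 → $7,017.48
Ending inventory (cost pool remaining) = $6,391.52

COGS = $7,017.48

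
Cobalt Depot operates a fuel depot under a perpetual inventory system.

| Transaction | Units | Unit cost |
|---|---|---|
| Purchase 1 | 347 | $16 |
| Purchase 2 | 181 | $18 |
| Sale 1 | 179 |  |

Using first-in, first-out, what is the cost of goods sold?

COGS = $2,864

Sale 1 (179) [FIFO — oldest first]: 179 @ $16 = $2,864
Ending inventory: 168 @ $16 + 181 @ $18 = $5,946
Check: goods available $8,810 = COGS $2,864 + ending $5,946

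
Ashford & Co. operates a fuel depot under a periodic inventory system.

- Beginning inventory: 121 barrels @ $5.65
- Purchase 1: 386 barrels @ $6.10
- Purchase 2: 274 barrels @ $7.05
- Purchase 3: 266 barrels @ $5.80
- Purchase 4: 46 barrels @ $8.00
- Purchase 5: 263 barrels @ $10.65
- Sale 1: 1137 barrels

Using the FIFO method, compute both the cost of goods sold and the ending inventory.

Sale 1 (1137) [FIFO — oldest first]: 121 @ $5.65 + 386 @ $6.10 + 274 @ $7.05 + 266 @ $5.80 + 46 @ $8.00 + 44 @ $10.65 = $7,349.35
Ending inventory: 219 @ $10.65 = $2,332.35

COGS = $7,349.35; ending inventory = $2,332.35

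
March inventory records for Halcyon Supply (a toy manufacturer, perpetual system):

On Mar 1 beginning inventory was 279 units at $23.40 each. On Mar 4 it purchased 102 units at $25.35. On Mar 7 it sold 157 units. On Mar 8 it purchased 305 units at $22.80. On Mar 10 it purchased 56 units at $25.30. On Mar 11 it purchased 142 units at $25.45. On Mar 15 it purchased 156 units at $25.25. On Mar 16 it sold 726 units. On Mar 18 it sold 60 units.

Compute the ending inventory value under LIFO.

Mar 7, 157 sold [LIFO — newest first]: 102 @ $25.35 + 55 @ $23.40 = $3,872.70
Mar 16, 726 sold [LIFO — newest first]: 156 @ $25.25 + 142 @ $25.45 + 56 @ $25.30 + 305 @ $22.80 + 67 @ $23.40 = $17,491.50
Mar 18, 60 sold [LIFO — newest first]: 60 @ $23.40 = $1,404.00
Total COGS = $3,872.70 + $17,491.50 + $1,404.00 = $22,768.20
Ending inventory: 97 @ $23.40 = $2,269.80

Ending inventory = $2,269.80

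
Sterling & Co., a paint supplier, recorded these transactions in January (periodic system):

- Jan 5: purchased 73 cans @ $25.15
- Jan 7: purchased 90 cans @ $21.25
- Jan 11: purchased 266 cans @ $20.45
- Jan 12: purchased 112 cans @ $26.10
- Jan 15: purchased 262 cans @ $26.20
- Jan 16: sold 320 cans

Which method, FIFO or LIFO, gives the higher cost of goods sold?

LIFO

FIFO COGS: 73 @ $25.15 + 90 @ $21.25 + 157 @ $20.45 = $6,959.10
LIFO COGS: 262 @ $26.20 + 58 @ $26.10 = $8,378.20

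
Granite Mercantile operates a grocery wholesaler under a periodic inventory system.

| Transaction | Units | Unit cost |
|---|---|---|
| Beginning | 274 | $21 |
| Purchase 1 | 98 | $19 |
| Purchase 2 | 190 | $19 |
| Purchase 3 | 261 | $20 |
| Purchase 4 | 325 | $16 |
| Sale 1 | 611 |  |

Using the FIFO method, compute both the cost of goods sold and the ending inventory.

Sale 1 (611) [FIFO — oldest first]: 274 @ $21 + 98 @ $19 + 190 @ $19 + 49 @ $20 = $12,206
Ending inventory: 212 @ $20 + 325 @ $16 = $9,440

COGS = $12,206; ending inventory = $9,440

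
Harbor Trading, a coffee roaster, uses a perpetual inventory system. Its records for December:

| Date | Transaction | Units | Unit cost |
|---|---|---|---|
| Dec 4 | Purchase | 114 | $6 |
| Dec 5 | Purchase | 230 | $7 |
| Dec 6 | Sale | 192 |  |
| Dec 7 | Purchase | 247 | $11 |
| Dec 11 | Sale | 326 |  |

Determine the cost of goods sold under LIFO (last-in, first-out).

Dec 6, 192 sold [LIFO — newest first]: 192 @ $7 = $1,344
Dec 11, 326 sold [LIFO — newest first]: 247 @ $11 + 38 @ $7 + 41 @ $6 = $3,229
Total COGS = $1,344 + $3,229 = $4,573
Ending inventory: 73 @ $6 = $438
Check: goods available $5,011 = COGS $4,573 + ending $438

COGS = $4,573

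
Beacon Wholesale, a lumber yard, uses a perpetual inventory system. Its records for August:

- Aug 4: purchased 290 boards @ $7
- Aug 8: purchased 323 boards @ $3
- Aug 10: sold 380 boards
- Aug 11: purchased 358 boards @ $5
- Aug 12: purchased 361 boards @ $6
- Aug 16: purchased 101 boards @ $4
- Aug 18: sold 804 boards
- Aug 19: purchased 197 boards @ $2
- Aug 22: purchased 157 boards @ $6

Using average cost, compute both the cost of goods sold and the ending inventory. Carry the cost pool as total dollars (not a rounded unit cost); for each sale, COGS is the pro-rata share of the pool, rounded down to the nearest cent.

After Aug 4: 290 on hand, pool $2,030.00 (≈ $7.0000 each)
After Aug 8: 613 on hand, pool $2,999.00 (≈ $4.8923 each)
Aug 10, sell 380: 380/613 × $2,999.00 → $1,859.08
After Aug 11: 591 on hand, pool $2,929.92 (≈ $4.9576 each)
After Aug 12: 952 on hand, pool $5,095.92 (≈ $5.3529 each)
After Aug 16: 1053 on hand, pool $5,499.92 (≈ $5.2231 each)
Aug 18, sell 804: 804/1053 × $5,499.92 → $4,199.36
After Aug 19: 446 on hand, pool $1,694.56 (≈ $3.7995 each)
After Aug 22: 603 on hand, pool $2,636.56 (≈ $4.3724 each)
Total COGS = $1,859.08 + $4,199.36 = $6,058.44
Ending inventory (cost pool remaining) = $2,636.56

COGS = $6,058.44; ending inventory = $2,636.56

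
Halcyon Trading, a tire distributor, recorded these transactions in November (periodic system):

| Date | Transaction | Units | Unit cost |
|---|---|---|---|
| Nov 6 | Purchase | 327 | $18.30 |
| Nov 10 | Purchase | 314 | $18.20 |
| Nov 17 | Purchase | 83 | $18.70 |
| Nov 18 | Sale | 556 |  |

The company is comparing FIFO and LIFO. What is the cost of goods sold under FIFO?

FIFO COGS: 327 @ $18.30 + 229 @ $18.20 = $10,151.90
LIFO COGS: 83 @ $18.70 + 314 @ $18.20 + 159 @ $18.30 = $10,176.60

COGS = $10,151.90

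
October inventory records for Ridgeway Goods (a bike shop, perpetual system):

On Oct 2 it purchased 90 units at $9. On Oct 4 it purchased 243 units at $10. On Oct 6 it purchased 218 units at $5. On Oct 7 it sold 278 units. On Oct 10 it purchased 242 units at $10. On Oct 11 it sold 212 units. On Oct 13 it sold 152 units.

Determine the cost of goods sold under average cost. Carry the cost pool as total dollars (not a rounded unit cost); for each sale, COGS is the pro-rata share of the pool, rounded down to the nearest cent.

After Oct 2: 90 on hand, pool $810.00 (≈ $9.0000 each)
After Oct 4: 333 on hand, pool $3,240.00 (≈ $9.7297 each)
After Oct 6: 551 on hand, pool $4,330.00 (≈ $7.8584 each)
Oct 7, sell 278: 278/551 × $4,330.00 → $2,184.64
After Oct 10: 515 on hand, pool $4,565.36 (≈ $8.8648 each)
Oct 11, sell 212: 212/515 × $4,565.36 → $1,879.33
Oct 13, sell 152: 152/303 × $2,686.03 → $1,347.44
Total COGS = $2,184.64 + $1,879.33 + $1,347.44 = $5,411.41
Ending inventory (cost pool remaining) = $1,338.59

COGS = $5,411.41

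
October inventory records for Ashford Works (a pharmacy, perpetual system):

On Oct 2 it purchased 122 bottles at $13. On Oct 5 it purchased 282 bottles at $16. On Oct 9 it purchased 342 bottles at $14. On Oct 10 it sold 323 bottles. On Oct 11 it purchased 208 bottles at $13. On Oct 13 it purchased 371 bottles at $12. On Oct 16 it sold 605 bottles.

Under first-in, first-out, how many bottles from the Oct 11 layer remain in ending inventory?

26

Oct 10, 323 sold [FIFO — oldest first]: 122 @ $13 + 201 @ $16 = $4,802
Oct 16, 605 sold [FIFO — oldest first]: 81 @ $16 + 342 @ $14 + 182 @ $13 = $8,450
Total COGS = $4,802 + $8,450 = $13,252
Ending inventory: 26 @ $13 + 371 @ $12 = $4,790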